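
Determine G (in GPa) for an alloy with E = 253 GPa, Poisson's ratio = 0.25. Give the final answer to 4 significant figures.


G = E / (2*(1+nu))
G = 253 / (2*(1+0.25))
G = 101.2 GPa


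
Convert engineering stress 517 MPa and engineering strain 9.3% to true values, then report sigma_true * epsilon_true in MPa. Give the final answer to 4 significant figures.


sigma_true = sigma_eng * (1 + epsilon_eng)
sigma_true = 517 * (1 + 0.093) = 565.081 MPa
epsilon_true = ln(1 + epsilon_eng)
epsilon_true = ln(1 + 0.093) = 0.0889262
sigma_true * epsilon_true = 565.081 * 0.0889262 = 50.25 MPa


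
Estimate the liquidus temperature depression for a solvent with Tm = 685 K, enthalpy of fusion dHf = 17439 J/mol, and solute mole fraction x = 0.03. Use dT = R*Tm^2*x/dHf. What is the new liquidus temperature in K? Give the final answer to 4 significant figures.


dT = R*Tm^2*x / dHf
dT = 8.314 * 685^2 * 0.03 / 17439
dT = 6.71106 K
T_new = 685 - 6.71106 = 678.3 K


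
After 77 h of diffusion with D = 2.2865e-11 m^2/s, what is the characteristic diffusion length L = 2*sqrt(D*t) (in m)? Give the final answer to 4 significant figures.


t = 77 hr = 277200 s
Diffusion length = 2*sqrt(D*t)
= 2*sqrt(2.2865e-11 * 277200)
= 5.035e-03 m


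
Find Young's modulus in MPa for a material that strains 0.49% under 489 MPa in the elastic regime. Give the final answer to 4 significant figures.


E = sigma / epsilon
epsilon = 0.49% = 4.9e-03
E = 489 / 4.9e-03
E = 99800 MPa


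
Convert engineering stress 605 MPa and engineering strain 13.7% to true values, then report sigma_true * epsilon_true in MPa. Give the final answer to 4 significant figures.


sigma_true = sigma_eng * (1 + epsilon_eng)
sigma_true = 605 * (1 + 0.137) = 687.885 MPa
epsilon_true = ln(1 + epsilon_eng)
epsilon_true = ln(1 + 0.137) = 0.128393
sigma_true * epsilon_true = 687.885 * 0.128393 = 88.32 MPa


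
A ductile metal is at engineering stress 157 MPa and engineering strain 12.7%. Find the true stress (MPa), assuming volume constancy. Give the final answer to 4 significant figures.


sigma_true = sigma_eng * (1 + epsilon_eng)
sigma_true = 157 * (1 + 0.127)
sigma_true = 176.9 MPa


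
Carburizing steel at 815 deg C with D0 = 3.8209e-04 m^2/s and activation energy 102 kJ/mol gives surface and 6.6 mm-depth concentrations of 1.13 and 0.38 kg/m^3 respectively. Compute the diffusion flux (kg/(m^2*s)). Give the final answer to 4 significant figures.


Step 1: D = D0 * exp(-Qd/(R*T))
T = 815 + 273.15 = 1088.15 K
D = 3.8209e-04 * exp(-102e3 / (8.314 * 1088.15)) = 4.84916e-09 m^2/s
Step 2: J = D * (C1 - C2) / dx
J = 4.84916e-09 * (1.13 - 0.38) / 6.6e-03
J = 5.51e-07 kg/(m^2*s)


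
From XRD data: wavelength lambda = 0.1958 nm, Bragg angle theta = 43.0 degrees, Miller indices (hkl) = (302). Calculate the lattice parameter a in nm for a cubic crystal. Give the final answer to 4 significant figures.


d = lambda / (2*sin(theta))
d = 0.1958 / (2*sin(43.0 deg))
d = 0.143549 nm
a = d * sqrt(h^2+k^2+l^2) = 0.143549 * sqrt(13)
a = 0.5176 nm


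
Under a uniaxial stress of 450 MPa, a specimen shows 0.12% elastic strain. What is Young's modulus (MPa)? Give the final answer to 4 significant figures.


E = sigma / epsilon
epsilon = 0.12% = 1.2e-03
E = 450 / 1.2e-03
E = 375000 MPa


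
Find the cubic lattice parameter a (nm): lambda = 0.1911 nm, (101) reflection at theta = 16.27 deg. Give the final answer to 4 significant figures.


d = lambda / (2*sin(theta))
d = 0.1911 / (2*sin(16.27 deg))
d = 0.34105 nm
a = d * sqrt(h^2+k^2+l^2) = 0.34105 * sqrt(2)
a = 0.4823 nm


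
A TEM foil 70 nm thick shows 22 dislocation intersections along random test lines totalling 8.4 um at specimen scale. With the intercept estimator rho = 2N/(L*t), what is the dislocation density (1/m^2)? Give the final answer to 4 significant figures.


rho = 2N / (L * t)
L = 8.4 um = 8.4e-06 m, t = 70 nm = 7e-08 m
rho = 2 * 22 / (8.4e-06 * 7e-08)
rho = 7.483e+13 1/m^2


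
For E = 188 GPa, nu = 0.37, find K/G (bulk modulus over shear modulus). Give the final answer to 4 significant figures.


G = E / (2*(1+nu))
G = 188 / (2*(1+0.37)) = 68.6131 GPa
K = E / (3*(1-2*nu))
K = 188 / (3*(1-2*0.37)) = 241.026 GPa
K/G = 241.026 / 68.6131 = 3.513


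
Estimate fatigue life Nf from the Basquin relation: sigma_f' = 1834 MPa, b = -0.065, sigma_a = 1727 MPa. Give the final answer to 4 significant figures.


sigma_a = sigma_f' * (2*Nf)^b
2*Nf = (sigma_a / sigma_f')^(1/b)
2*Nf = (1727 / 1834)^(1/-0.065)
2*Nf = 2.52143
Nf = 1.261 cycles


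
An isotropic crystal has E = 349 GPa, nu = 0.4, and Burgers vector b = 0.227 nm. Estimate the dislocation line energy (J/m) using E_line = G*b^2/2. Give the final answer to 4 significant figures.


Step 1: G = E / (2*(1+nu))
G = 349 / (2*(1+0.4)) = 124.643 GPa = 1.24643e+11 Pa
Step 2: E_line = G*b^2/2
b = 0.227 nm = 2.27e-10 m
E_line = 0.5 * 1.24643e+11 * (2.27e-10)^2 = 3.211e-09 J/m


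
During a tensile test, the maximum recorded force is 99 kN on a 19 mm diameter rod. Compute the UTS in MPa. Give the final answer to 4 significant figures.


A0 = pi*(d/2)^2 = pi*(19/2)^2 = 283.529 mm^2
UTS = F_max / A0 = 99*1000 / 283.529
UTS = 349.2 MPa


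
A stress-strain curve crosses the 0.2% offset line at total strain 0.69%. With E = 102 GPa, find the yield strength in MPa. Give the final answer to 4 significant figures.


Offset strain = 0.002
Elastic strain at yield = total_strain - offset = 6.9e-03 - 0.002 = 4.9e-03
sigma_y = E * elastic_strain = 102000 * 4.9e-03
sigma_y = 499.8 MPa


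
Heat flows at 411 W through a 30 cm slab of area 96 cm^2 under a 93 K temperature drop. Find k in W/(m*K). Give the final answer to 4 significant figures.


k = Q*L / (A*dT)
L = 0.3 m, A = 9.6e-03 m^2
k = 411 * 0.3 / (9.6e-03 * 93)
k = 138.1 W/(m*K)


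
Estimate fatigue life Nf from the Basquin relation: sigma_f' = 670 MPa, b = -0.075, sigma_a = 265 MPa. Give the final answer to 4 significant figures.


sigma_a = sigma_f' * (2*Nf)^b
2*Nf = (sigma_a / sigma_f')^(1/b)
2*Nf = (265 / 670)^(1/-0.075)
2*Nf = 234992
Nf = 117500 cycles


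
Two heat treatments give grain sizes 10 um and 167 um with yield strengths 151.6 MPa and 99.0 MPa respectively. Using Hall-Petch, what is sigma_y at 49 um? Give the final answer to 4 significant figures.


sigma_y = sigma0 + k / sqrt(d)
1/sqrt(d1) = 1/sqrt(1e-05) = 316.228;  1/sqrt(d2) = 77.3823
k = (sigma1 - sigma2) / (1/sqrt(d1) - 1/sqrt(d2)) = (151.6 - 99.0) / (316.228 - 77.3823) = 0.220226 MPa*m^0.5
sigma0 = sigma1 - k/sqrt(d1) = 151.6 - 0.220226*316.228 = 81.9584 MPa
sigma_y(d3) = 81.9584 + 0.220226 / sqrt(4.9e-05) = 113.4 MPa


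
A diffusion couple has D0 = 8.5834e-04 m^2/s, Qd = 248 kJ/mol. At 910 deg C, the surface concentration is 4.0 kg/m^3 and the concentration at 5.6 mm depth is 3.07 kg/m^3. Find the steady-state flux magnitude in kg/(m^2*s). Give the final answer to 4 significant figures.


Step 1: D = D0 * exp(-Qd/(R*T))
T = 910 + 273.15 = 1183.15 K
D = 8.5834e-04 * exp(-248e3 / (8.314 * 1183.15)) = 9.64638e-15 m^2/s
Step 2: J = D * (C1 - C2) / dx
J = 9.64638e-15 * (4.0 - 3.07) / 5.6e-03
J = 1.602e-12 kg/(m^2*s)


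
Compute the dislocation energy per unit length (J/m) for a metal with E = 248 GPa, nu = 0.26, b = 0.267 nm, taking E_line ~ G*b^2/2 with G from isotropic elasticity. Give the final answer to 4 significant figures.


Step 1: G = E / (2*(1+nu))
G = 248 / (2*(1+0.26)) = 98.4127 GPa = 9.84127e+10 Pa
Step 2: E_line = G*b^2/2
b = 0.267 nm = 2.67e-10 m
E_line = 0.5 * 9.84127e+10 * (2.67e-10)^2 = 3.508e-09 J/m


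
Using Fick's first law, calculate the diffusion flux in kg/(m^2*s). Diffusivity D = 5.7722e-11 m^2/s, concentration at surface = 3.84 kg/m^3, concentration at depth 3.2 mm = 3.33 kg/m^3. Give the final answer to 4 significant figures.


J = -D * (dC/dx) = D * (C1 - C2) / dx
J = 5.7722e-11 * (3.84 - 3.33) / 3.2e-03
J = 9.199e-09 kg/(m^2*s)


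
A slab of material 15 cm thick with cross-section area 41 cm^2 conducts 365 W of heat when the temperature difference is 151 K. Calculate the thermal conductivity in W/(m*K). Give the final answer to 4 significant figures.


k = Q*L / (A*dT)
L = 0.15 m, A = 4.1e-03 m^2
k = 365 * 0.15 / (4.1e-03 * 151)
k = 88.43 W/(m*K)


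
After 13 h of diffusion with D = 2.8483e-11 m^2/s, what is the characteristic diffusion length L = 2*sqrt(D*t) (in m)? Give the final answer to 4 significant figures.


t = 13 hr = 46800 s
Diffusion length = 2*sqrt(D*t)
= 2*sqrt(2.8483e-11 * 46800)
= 2.309e-03 m


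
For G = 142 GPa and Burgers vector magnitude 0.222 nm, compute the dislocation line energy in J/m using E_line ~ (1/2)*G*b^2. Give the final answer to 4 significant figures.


E = G*b^2/2
b = 0.222 nm = 2.22e-10 m
G = 142 GPa = 1.42e+11 Pa
E = 0.5 * 1.42e+11 * (2.22e-10)^2
E = 3.499e-09 J/m


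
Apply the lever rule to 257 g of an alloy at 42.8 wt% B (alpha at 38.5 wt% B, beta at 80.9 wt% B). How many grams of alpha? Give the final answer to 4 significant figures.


f_alpha = (C_beta - C0) / (C_beta - C_alpha)
f_alpha = (80.9 - 42.8) / (80.9 - 38.5) = 0.898585
m_alpha = f_alpha * m_total = 0.898585 * 257 = 230.9 g


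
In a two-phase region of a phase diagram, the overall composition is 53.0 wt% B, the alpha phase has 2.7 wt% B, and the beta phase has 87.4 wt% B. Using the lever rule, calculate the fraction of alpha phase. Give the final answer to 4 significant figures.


f_alpha = (C_beta - C0) / (C_beta - C_alpha)
f_alpha = (87.4 - 53.0) / (87.4 - 2.7)
f_alpha = 0.4061


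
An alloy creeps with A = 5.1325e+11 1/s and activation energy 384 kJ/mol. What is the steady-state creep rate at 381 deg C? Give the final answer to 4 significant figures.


rate = A * exp(-Q / (R*T))
T = 381 + 273.15 = 654.15 K
rate = 5.1325e+11 * exp(-384e3 / (8.314 * 654.15))
rate = 1.113e-19 1/s


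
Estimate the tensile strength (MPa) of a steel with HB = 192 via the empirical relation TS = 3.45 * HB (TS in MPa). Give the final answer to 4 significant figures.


TS (MPa) = 3.45 * HB
TS = 3.45 * 192
TS = 662.4 MPa


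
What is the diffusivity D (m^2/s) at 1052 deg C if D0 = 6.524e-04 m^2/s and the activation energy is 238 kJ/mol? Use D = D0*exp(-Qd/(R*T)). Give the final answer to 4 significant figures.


D = D0 * exp(-Qd / (R*T))
T = 1325.15 K
D = 6.524e-04 * exp(-238e3 / (8.314 * 1325.15))
D = 2.708e-13 m^2/s


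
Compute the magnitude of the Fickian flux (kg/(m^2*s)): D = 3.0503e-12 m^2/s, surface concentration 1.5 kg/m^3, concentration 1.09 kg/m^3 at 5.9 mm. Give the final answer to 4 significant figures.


J = -D * (dC/dx) = D * (C1 - C2) / dx
J = 3.0503e-12 * (1.5 - 1.09) / 5.9e-03
J = 2.12e-10 kg/(m^2*s)


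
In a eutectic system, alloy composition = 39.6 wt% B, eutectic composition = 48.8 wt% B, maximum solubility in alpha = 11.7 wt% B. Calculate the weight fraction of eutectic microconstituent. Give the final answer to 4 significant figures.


f_primary = (C_e - C0) / (C_e - C_alpha_max)
f_primary = (48.8 - 39.6) / (48.8 - 11.7)
f_primary = 0.247978
f_eutectic = 1 - 0.247978 = 0.752


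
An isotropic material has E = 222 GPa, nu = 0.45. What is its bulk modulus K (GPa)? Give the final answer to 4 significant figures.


K = E / (3*(1-2*nu))
K = 222 / (3*(1-2*0.45))
K = 740 GPa


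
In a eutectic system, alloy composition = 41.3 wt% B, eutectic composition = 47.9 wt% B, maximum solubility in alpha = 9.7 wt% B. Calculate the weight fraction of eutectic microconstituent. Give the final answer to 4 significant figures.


f_primary = (C_e - C0) / (C_e - C_alpha_max)
f_primary = (47.9 - 41.3) / (47.9 - 9.7)
f_primary = 0.172775
f_eutectic = 1 - 0.172775 = 0.8272


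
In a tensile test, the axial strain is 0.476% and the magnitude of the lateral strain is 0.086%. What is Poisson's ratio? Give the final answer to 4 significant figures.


nu = -epsilon_lat / epsilon_axial
Lateral strain is contraction (negative), so using magnitudes:
nu = 0.086 / 0.476
nu = 0.1807


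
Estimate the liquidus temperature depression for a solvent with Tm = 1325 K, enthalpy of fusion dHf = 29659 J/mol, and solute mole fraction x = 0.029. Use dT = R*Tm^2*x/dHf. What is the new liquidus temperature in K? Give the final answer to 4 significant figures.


dT = R*Tm^2*x / dHf
dT = 8.314 * 1325^2 * 0.029 / 29659
dT = 14.2719 K
T_new = 1325 - 14.2719 = 1311 K


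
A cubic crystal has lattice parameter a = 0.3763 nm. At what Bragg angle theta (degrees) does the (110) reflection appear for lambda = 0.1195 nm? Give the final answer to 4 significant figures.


d = a / sqrt(h^2+k^2+l^2)
d = 0.3763 / sqrt(2) = 0.266084 nm
lambda = 2*d*sin(theta)  =>  sin(theta) = lambda / (2*d)
sin(theta) = 0.1195 / (2 * 0.266084) = 0.224553
theta = 12.98 deg


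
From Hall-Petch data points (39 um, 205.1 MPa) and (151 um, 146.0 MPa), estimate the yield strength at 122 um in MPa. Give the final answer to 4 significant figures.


sigma_y = sigma0 + k / sqrt(d)
1/sqrt(d1) = 1/sqrt(3.9e-05) = 160.128;  1/sqrt(d2) = 81.3788
k = (sigma1 - sigma2) / (1/sqrt(d1) - 1/sqrt(d2)) = (205.1 - 146.0) / (160.128 - 81.3788) = 0.750483 MPa*m^0.5
sigma0 = sigma1 - k/sqrt(d1) = 205.1 - 0.750483*160.128 = 84.9266 MPa
sigma_y(d3) = 84.9266 + 0.750483 / sqrt(1.22e-04) = 152.9 MPa


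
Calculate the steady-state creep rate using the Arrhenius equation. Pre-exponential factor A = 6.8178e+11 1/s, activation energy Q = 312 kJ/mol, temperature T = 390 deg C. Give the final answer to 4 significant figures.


rate = A * exp(-Q / (R*T))
T = 390 + 273.15 = 663.15 K
rate = 6.8178e+11 * exp(-312e3 / (8.314 * 663.15))
rate = 1.808e-13 1/s


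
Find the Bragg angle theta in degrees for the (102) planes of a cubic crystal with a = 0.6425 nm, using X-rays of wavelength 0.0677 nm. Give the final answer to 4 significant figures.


d = a / sqrt(h^2+k^2+l^2)
d = 0.6425 / sqrt(5) = 0.287335 nm
lambda = 2*d*sin(theta)  =>  sin(theta) = lambda / (2*d)
sin(theta) = 0.0677 / (2 * 0.287335) = 0.117807
theta = 6.766 deg


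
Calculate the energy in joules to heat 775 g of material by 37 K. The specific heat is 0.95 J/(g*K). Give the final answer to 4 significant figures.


Q = m * cp * dT
Q = 775 * 0.95 * 37
Q = 27240 J


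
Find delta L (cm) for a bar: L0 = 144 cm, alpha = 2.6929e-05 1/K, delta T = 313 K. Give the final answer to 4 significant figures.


dL = L0 * alpha * dT
dL = 144 * 2.6929e-05 * 313
dL = 1.214 cm


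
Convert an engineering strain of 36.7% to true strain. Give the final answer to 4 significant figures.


epsilon_true = ln(1 + epsilon_eng)
epsilon_true = ln(1 + 0.367)
epsilon_true = 0.3126


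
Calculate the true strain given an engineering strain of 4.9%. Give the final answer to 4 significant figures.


epsilon_true = ln(1 + epsilon_eng)
epsilon_true = ln(1 + 0.049)
epsilon_true = 0.04784


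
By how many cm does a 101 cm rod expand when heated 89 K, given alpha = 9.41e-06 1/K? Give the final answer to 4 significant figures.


dL = L0 * alpha * dT
dL = 101 * 9.41e-06 * 89
dL = 0.08459 cm


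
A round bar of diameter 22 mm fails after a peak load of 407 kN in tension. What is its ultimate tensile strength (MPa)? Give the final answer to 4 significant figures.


A0 = pi*(d/2)^2 = pi*(22/2)^2 = 380.133 mm^2
UTS = F_max / A0 = 407*1000 / 380.133
UTS = 1071 MPa


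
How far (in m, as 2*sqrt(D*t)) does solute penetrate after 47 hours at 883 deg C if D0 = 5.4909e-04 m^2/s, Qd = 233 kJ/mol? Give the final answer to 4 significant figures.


Step 1: D = D0 * exp(-Qd/(R*T))
T = 1156.15 K
D = 5.4909e-04 * exp(-233e3 / (8.314 * 1156.15)) = 1.63067e-14 m^2/s
Step 2: L = 2*sqrt(D*t)
t = 47 h = 169200 s
L = 2*sqrt(1.63067e-14 * 169200) = 1.051e-04 m


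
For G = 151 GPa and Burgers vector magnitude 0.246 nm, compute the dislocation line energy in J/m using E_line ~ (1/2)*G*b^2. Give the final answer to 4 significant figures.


E = G*b^2/2
b = 0.246 nm = 2.46e-10 m
G = 151 GPa = 1.51e+11 Pa
E = 0.5 * 1.51e+11 * (2.46e-10)^2
E = 4.569e-09 J/m


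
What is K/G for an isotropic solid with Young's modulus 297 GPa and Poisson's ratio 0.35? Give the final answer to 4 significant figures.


G = E / (2*(1+nu))
G = 297 / (2*(1+0.35)) = 110 GPa
K = E / (3*(1-2*nu))
K = 297 / (3*(1-2*0.35)) = 330 GPa
K/G = 330 / 110 = 3


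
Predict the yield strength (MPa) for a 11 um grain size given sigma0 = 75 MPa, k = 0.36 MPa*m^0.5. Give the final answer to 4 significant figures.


sigma_y = sigma0 + k / sqrt(d)
d = 11 um = 1.1e-05 m
sigma_y = 75 + 0.36 / sqrt(1.1e-05)
sigma_y = 183.5 MPa


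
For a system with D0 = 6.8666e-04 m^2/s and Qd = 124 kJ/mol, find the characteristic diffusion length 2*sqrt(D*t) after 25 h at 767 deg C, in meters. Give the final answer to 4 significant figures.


Step 1: D = D0 * exp(-Qd/(R*T))
T = 1040.15 K
D = 6.8666e-04 * exp(-124e3 / (8.314 * 1040.15)) = 4.06854e-10 m^2/s
Step 2: L = 2*sqrt(D*t)
t = 25 h = 90000 s
L = 2*sqrt(4.06854e-10 * 90000) = 0.0121 m


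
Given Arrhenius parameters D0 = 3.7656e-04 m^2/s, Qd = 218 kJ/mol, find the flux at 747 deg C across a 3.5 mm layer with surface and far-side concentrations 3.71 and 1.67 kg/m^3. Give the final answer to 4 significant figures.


Step 1: D = D0 * exp(-Qd/(R*T))
T = 747 + 273.15 = 1020.15 K
D = 3.7656e-04 * exp(-218e3 / (8.314 * 1020.15)) = 2.5894e-15 m^2/s
Step 2: J = D * (C1 - C2) / dx
J = 2.5894e-15 * (3.71 - 1.67) / 3.5e-03
J = 1.509e-12 kg/(m^2*s)


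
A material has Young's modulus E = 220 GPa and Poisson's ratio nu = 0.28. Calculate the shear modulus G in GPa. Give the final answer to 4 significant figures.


G = E / (2*(1+nu))
G = 220 / (2*(1+0.28))
G = 85.94 GPa


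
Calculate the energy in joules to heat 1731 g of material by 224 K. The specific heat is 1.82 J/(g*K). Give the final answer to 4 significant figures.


Q = m * cp * dT
Q = 1731 * 1.82 * 224
Q = 705700 J


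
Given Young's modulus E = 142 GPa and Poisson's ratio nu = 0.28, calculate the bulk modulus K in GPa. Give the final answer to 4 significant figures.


K = E / (3*(1-2*nu))
K = 142 / (3*(1-2*0.28))
K = 107.6 GPa


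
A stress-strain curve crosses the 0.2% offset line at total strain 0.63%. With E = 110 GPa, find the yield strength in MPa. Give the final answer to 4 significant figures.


Offset strain = 0.002
Elastic strain at yield = total_strain - offset = 6.3e-03 - 0.002 = 4.3e-03
sigma_y = E * elastic_strain = 110000 * 4.3e-03
sigma_y = 473 MPa


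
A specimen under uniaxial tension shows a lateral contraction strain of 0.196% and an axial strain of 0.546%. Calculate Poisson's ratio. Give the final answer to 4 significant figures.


nu = -epsilon_lat / epsilon_axial
Lateral strain is contraction (negative), so using magnitudes:
nu = 0.196 / 0.546
nu = 0.359


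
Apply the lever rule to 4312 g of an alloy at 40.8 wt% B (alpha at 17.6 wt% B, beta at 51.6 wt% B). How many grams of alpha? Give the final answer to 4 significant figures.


f_alpha = (C_beta - C0) / (C_beta - C_alpha)
f_alpha = (51.6 - 40.8) / (51.6 - 17.6) = 0.317647
m_alpha = f_alpha * m_total = 0.317647 * 4312 = 1370 g


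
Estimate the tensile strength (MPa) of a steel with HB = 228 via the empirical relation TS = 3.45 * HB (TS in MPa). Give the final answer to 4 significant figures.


TS (MPa) = 3.45 * HB
TS = 3.45 * 228
TS = 786.6 MPa


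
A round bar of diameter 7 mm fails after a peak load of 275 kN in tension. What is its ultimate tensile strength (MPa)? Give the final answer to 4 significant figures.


A0 = pi*(d/2)^2 = pi*(7/2)^2 = 38.4845 mm^2
UTS = F_max / A0 = 275*1000 / 38.4845
UTS = 7146 MPa


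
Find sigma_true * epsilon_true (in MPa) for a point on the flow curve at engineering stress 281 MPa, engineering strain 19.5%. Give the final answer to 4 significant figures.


sigma_true = sigma_eng * (1 + epsilon_eng)
sigma_true = 281 * (1 + 0.195) = 335.795 MPa
epsilon_true = ln(1 + epsilon_eng)
epsilon_true = ln(1 + 0.195) = 0.178146
sigma_true * epsilon_true = 335.795 * 0.178146 = 59.82 MPa


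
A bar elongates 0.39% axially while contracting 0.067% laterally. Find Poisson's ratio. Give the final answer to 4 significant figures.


nu = -epsilon_lat / epsilon_axial
Lateral strain is contraction (negative), so using magnitudes:
nu = 0.067 / 0.39
nu = 0.1718


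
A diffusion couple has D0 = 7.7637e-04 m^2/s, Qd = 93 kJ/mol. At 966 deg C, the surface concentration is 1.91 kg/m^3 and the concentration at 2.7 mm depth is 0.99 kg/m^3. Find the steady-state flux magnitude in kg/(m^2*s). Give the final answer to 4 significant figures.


Step 1: D = D0 * exp(-Qd/(R*T))
T = 966 + 273.15 = 1239.15 K
D = 7.7637e-04 * exp(-93e3 / (8.314 * 1239.15)) = 9.32485e-08 m^2/s
Step 2: J = D * (C1 - C2) / dx
J = 9.32485e-08 * (1.91 - 0.99) / 2.7e-03
J = 3.177e-05 kg/(m^2*s)


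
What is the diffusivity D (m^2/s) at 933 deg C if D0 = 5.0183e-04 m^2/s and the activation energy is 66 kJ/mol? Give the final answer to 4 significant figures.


D = D0 * exp(-Qd / (R*T))
T = 1206.15 K
D = 5.0183e-04 * exp(-66e3 / (8.314 * 1206.15))
D = 6.953e-07 m^2/s


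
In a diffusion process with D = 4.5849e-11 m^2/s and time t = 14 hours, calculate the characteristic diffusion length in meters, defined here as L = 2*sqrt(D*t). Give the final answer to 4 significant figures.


t = 14 hr = 50400 s
Diffusion length = 2*sqrt(D*t)
= 2*sqrt(4.5849e-11 * 50400)
= 3.04e-03 m


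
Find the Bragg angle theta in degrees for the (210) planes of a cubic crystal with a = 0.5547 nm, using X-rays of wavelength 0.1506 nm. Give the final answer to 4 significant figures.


d = a / sqrt(h^2+k^2+l^2)
d = 0.5547 / sqrt(5) = 0.248069 nm
lambda = 2*d*sin(theta)  =>  sin(theta) = lambda / (2*d)
sin(theta) = 0.1506 / (2 * 0.248069) = 0.303544
theta = 17.67 deg


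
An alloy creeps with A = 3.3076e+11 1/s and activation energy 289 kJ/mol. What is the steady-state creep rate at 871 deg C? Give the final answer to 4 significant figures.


rate = A * exp(-Q / (R*T))
T = 871 + 273.15 = 1144.15 K
rate = 3.3076e+11 * exp(-289e3 / (8.314 * 1144.15))
rate = 0.02114 1/s


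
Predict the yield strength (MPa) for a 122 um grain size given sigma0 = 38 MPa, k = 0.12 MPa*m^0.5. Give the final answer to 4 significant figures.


sigma_y = sigma0 + k / sqrt(d)
d = 122 um = 1.22e-04 m
sigma_y = 38 + 0.12 / sqrt(1.22e-04)
sigma_y = 48.86 MPa


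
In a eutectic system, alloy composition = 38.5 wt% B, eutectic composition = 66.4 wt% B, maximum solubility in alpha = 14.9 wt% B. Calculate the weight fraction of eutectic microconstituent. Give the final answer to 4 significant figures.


f_primary = (C_e - C0) / (C_e - C_alpha_max)
f_primary = (66.4 - 38.5) / (66.4 - 14.9)
f_primary = 0.541748
f_eutectic = 1 - 0.541748 = 0.4583


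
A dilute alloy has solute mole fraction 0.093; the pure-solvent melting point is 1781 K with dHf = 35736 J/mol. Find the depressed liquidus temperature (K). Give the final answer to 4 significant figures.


dT = R*Tm^2*x / dHf
dT = 8.314 * 1781^2 * 0.093 / 35736
dT = 68.6301 K
T_new = 1781 - 68.6301 = 1712 K


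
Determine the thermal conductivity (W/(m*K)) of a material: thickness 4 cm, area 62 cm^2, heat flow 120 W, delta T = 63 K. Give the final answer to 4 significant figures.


k = Q*L / (A*dT)
L = 0.04 m, A = 6.2e-03 m^2
k = 120 * 0.04 / (6.2e-03 * 63)
k = 12.29 W/(m*K)


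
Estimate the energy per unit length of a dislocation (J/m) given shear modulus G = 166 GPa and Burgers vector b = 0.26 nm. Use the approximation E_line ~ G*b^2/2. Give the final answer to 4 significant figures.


E = G*b^2/2
b = 0.26 nm = 2.6e-10 m
G = 166 GPa = 1.66e+11 Pa
E = 0.5 * 1.66e+11 * (2.6e-10)^2
E = 5.611e-09 J/m


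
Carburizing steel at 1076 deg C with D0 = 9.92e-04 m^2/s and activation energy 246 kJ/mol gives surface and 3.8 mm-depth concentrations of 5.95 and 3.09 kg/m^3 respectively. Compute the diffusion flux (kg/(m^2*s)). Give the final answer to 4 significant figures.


Step 1: D = D0 * exp(-Qd/(R*T))
T = 1076 + 273.15 = 1349.15 K
D = 9.92e-04 * exp(-246e3 / (8.314 * 1349.15)) = 2.96387e-13 m^2/s
Step 2: J = D * (C1 - C2) / dx
J = 2.96387e-13 * (5.95 - 3.09) / 3.8e-03
J = 2.231e-10 kg/(m^2*s)


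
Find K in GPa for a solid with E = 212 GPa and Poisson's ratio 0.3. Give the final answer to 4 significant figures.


K = E / (3*(1-2*nu))
K = 212 / (3*(1-2*0.3))
K = 176.7 GPa


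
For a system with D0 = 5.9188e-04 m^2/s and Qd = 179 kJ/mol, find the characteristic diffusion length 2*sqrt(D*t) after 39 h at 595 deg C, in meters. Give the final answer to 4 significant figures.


Step 1: D = D0 * exp(-Qd/(R*T))
T = 868.15 K
D = 5.9188e-04 * exp(-179e3 / (8.314 * 868.15)) = 1.00419e-14 m^2/s
Step 2: L = 2*sqrt(D*t)
t = 39 h = 140400 s
L = 2*sqrt(1.00419e-14 * 140400) = 7.51e-05 m


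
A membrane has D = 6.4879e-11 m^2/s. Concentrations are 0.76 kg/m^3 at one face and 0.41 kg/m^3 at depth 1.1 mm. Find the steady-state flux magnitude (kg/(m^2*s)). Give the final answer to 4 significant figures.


J = -D * (dC/dx) = D * (C1 - C2) / dx
J = 6.4879e-11 * (0.76 - 0.41) / 1.1e-03
J = 2.064e-08 kg/(m^2*s)


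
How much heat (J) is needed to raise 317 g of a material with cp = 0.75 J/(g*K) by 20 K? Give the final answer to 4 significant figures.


Q = m * cp * dT
Q = 317 * 0.75 * 20
Q = 4755 J


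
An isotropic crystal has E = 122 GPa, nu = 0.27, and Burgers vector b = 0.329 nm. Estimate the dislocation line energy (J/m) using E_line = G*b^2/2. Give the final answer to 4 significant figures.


Step 1: G = E / (2*(1+nu))
G = 122 / (2*(1+0.27)) = 48.0315 GPa = 4.80315e+10 Pa
Step 2: E_line = G*b^2/2
b = 0.329 nm = 3.29e-10 m
E_line = 0.5 * 4.80315e+10 * (3.29e-10)^2 = 2.599e-09 J/m


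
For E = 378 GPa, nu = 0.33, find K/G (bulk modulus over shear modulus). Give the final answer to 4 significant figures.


G = E / (2*(1+nu))
G = 378 / (2*(1+0.33)) = 142.105 GPa
K = E / (3*(1-2*nu))
K = 378 / (3*(1-2*0.33)) = 370.588 GPa
K/G = 370.588 / 142.105 = 2.608


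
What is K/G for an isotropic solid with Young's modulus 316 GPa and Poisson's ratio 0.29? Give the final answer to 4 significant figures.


G = E / (2*(1+nu))
G = 316 / (2*(1+0.29)) = 122.481 GPa
K = E / (3*(1-2*nu))
K = 316 / (3*(1-2*0.29)) = 250.794 GPa
K/G = 250.794 / 122.481 = 2.048


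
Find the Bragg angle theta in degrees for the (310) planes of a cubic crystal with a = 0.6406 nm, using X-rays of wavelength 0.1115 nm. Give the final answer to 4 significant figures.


d = a / sqrt(h^2+k^2+l^2)
d = 0.6406 / sqrt(10) = 0.202576 nm
lambda = 2*d*sin(theta)  =>  sin(theta) = lambda / (2*d)
sin(theta) = 0.1115 / (2 * 0.202576) = 0.275206
theta = 15.97 deg


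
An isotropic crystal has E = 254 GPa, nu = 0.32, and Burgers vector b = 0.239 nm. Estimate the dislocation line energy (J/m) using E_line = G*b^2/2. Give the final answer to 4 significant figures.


Step 1: G = E / (2*(1+nu))
G = 254 / (2*(1+0.32)) = 96.2121 GPa = 9.62121e+10 Pa
Step 2: E_line = G*b^2/2
b = 0.239 nm = 2.39e-10 m
E_line = 0.5 * 9.62121e+10 * (2.39e-10)^2 = 2.748e-09 J/m


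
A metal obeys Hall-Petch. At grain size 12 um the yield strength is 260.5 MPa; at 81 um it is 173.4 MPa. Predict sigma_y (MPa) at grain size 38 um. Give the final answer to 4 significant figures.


sigma_y = sigma0 + k / sqrt(d)
1/sqrt(d1) = 1/sqrt(1.2e-05) = 288.675;  1/sqrt(d2) = 111.111
k = (sigma1 - sigma2) / (1/sqrt(d1) - 1/sqrt(d2)) = (260.5 - 173.4) / (288.675 - 111.111) = 0.490527 MPa*m^0.5
sigma0 = sigma1 - k/sqrt(d1) = 260.5 - 0.490527*288.675 = 118.897 MPa
sigma_y(d3) = 118.897 + 0.490527 / sqrt(3.8e-05) = 198.5 MPa


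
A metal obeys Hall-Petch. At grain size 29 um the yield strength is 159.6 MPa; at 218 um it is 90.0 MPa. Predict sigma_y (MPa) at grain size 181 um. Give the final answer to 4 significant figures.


sigma_y = sigma0 + k / sqrt(d)
1/sqrt(d1) = 1/sqrt(2.9e-05) = 185.695;  1/sqrt(d2) = 67.7285
k = (sigma1 - sigma2) / (1/sqrt(d1) - 1/sqrt(d2)) = (159.6 - 90.0) / (185.695 - 67.7285) = 0.589997 MPa*m^0.5
sigma0 = sigma1 - k/sqrt(d1) = 159.6 - 0.589997*185.695 = 50.0404 MPa
sigma_y(d3) = 50.0404 + 0.589997 / sqrt(1.81e-04) = 93.89 MPa


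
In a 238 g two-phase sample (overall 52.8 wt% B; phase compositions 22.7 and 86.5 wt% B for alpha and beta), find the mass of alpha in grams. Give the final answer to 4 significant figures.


f_alpha = (C_beta - C0) / (C_beta - C_alpha)
f_alpha = (86.5 - 52.8) / (86.5 - 22.7) = 0.528213
m_alpha = f_alpha * m_total = 0.528213 * 238 = 125.7 g


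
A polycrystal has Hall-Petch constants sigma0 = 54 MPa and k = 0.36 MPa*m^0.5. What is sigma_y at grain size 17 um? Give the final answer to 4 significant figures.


sigma_y = sigma0 + k / sqrt(d)
d = 17 um = 1.7e-05 m
sigma_y = 54 + 0.36 / sqrt(1.7e-05)
sigma_y = 141.3 MPa


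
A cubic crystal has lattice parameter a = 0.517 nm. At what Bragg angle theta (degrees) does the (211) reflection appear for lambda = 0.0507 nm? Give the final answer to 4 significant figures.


d = a / sqrt(h^2+k^2+l^2)
d = 0.517 / sqrt(6) = 0.211064 nm
lambda = 2*d*sin(theta)  =>  sin(theta) = lambda / (2*d)
sin(theta) = 0.0507 / (2 * 0.211064) = 0.120106
theta = 6.898 deg


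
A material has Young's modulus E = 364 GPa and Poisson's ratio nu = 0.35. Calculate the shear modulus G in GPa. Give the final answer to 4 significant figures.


G = E / (2*(1+nu))
G = 364 / (2*(1+0.35))
G = 134.8 GPa


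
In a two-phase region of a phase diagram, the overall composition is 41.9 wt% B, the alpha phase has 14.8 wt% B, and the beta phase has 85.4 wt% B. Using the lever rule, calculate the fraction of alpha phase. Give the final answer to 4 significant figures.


f_alpha = (C_beta - C0) / (C_beta - C_alpha)
f_alpha = (85.4 - 41.9) / (85.4 - 14.8)
f_alpha = 0.6161


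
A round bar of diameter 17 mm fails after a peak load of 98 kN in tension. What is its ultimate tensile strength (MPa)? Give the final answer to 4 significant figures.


A0 = pi*(d/2)^2 = pi*(17/2)^2 = 226.98 mm^2
UTS = F_max / A0 = 98*1000 / 226.98
UTS = 431.8 MPa


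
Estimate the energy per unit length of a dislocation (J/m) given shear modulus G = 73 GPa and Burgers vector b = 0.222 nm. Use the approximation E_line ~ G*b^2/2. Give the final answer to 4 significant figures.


E = G*b^2/2
b = 0.222 nm = 2.22e-10 m
G = 73 GPa = 7.3e+10 Pa
E = 0.5 * 7.3e+10 * (2.22e-10)^2
E = 1.799e-09 J/m


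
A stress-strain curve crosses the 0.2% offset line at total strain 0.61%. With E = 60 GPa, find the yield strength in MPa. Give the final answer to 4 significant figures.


Offset strain = 0.002
Elastic strain at yield = total_strain - offset = 6.1e-03 - 0.002 = 4.1e-03
sigma_y = E * elastic_strain = 60000 * 4.1e-03
sigma_y = 246 MPa


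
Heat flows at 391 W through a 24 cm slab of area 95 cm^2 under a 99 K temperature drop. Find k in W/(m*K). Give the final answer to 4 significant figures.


k = Q*L / (A*dT)
L = 0.24 m, A = 9.5e-03 m^2
k = 391 * 0.24 / (9.5e-03 * 99)
k = 99.78 W/(m*K)


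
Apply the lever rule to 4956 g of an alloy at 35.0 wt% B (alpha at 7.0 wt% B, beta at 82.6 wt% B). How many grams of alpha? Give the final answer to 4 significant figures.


f_alpha = (C_beta - C0) / (C_beta - C_alpha)
f_alpha = (82.6 - 35.0) / (82.6 - 7.0) = 0.62963
m_alpha = f_alpha * m_total = 0.62963 * 4956 = 3120 g


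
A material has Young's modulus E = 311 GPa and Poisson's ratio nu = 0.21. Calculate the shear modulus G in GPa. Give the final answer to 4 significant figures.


G = E / (2*(1+nu))
G = 311 / (2*(1+0.21))
G = 128.5 GPa


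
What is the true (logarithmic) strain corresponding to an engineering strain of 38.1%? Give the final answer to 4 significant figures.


epsilon_true = ln(1 + epsilon_eng)
epsilon_true = ln(1 + 0.381)
epsilon_true = 0.3228


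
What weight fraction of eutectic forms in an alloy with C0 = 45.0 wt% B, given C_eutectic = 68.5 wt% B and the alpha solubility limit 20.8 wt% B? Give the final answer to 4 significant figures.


f_primary = (C_e - C0) / (C_e - C_alpha_max)
f_primary = (68.5 - 45.0) / (68.5 - 20.8)
f_primary = 0.492662
f_eutectic = 1 - 0.492662 = 0.5073


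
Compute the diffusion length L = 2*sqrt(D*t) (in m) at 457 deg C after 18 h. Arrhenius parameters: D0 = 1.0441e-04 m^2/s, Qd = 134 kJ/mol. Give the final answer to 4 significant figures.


Step 1: D = D0 * exp(-Qd/(R*T))
T = 730.15 K
D = 1.0441e-04 * exp(-134e3 / (8.314 * 730.15)) = 2.70451e-14 m^2/s
Step 2: L = 2*sqrt(D*t)
t = 18 h = 64800 s
L = 2*sqrt(2.70451e-14 * 64800) = 8.373e-05 m


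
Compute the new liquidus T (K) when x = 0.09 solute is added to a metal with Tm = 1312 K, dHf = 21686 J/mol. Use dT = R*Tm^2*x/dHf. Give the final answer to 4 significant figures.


dT = R*Tm^2*x / dHf
dT = 8.314 * 1312^2 * 0.09 / 21686
dT = 59.3937 K
T_new = 1312 - 59.3937 = 1253 K


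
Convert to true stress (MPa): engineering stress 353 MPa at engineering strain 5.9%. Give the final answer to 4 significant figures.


sigma_true = sigma_eng * (1 + epsilon_eng)
sigma_true = 353 * (1 + 0.059)
sigma_true = 373.8 MPa


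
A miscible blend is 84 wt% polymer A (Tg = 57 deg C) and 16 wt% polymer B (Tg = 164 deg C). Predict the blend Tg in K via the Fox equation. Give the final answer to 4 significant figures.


1/Tg = w1/Tg1 + w2/Tg2 (in Kelvin)
Tg1 = 330.15 K, Tg2 = 437.15 K
1/Tg = 0.84/330.15 + 0.16/437.15
Tg = 343.6 K


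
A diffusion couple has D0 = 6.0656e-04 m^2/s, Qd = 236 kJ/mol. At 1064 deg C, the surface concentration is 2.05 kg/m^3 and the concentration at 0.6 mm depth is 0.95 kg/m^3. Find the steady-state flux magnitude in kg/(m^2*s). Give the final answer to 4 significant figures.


Step 1: D = D0 * exp(-Qd/(R*T))
T = 1064 + 273.15 = 1337.15 K
D = 6.0656e-04 * exp(-236e3 / (8.314 * 1337.15)) = 3.65931e-13 m^2/s
Step 2: J = D * (C1 - C2) / dx
J = 3.65931e-13 * (2.05 - 0.95) / 6e-04
J = 6.709e-10 kg/(m^2*s)


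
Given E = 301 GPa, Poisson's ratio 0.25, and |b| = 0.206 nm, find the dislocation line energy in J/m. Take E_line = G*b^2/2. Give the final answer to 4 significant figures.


Step 1: G = E / (2*(1+nu))
G = 301 / (2*(1+0.25)) = 120.4 GPa = 1.204e+11 Pa
Step 2: E_line = G*b^2/2
b = 0.206 nm = 2.06e-10 m
E_line = 0.5 * 1.204e+11 * (2.06e-10)^2 = 2.555e-09 J/m


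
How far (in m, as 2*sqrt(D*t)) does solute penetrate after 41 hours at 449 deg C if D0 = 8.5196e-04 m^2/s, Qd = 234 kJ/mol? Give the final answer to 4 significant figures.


Step 1: D = D0 * exp(-Qd/(R*T))
T = 722.15 K
D = 8.5196e-04 * exp(-234e3 / (8.314 * 722.15)) = 1.00947e-20 m^2/s
Step 2: L = 2*sqrt(D*t)
t = 41 h = 147600 s
L = 2*sqrt(1.00947e-20 * 147600) = 7.72e-08 m


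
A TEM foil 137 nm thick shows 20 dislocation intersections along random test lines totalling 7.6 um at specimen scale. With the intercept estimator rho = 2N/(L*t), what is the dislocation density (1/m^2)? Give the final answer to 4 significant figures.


rho = 2N / (L * t)
L = 7.6 um = 7.6e-06 m, t = 137 nm = 1.37e-07 m
rho = 2 * 20 / (7.6e-06 * 1.37e-07)
rho = 3.842e+13 1/m^2


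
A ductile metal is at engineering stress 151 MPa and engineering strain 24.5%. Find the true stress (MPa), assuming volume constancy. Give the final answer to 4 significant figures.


sigma_true = sigma_eng * (1 + epsilon_eng)
sigma_true = 151 * (1 + 0.245)
sigma_true = 188 MPa


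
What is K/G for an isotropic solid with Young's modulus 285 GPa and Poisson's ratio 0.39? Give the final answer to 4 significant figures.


G = E / (2*(1+nu))
G = 285 / (2*(1+0.39)) = 102.518 GPa
K = E / (3*(1-2*nu))
K = 285 / (3*(1-2*0.39)) = 431.818 GPa
K/G = 431.818 / 102.518 = 4.212


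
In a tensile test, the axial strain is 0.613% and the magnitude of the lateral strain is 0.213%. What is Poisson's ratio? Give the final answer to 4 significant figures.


nu = -epsilon_lat / epsilon_axial
Lateral strain is contraction (negative), so using magnitudes:
nu = 0.213 / 0.613
nu = 0.3475


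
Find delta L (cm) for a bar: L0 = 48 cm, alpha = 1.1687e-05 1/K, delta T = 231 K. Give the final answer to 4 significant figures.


dL = L0 * alpha * dT
dL = 48 * 1.1687e-05 * 231
dL = 0.1296 cm


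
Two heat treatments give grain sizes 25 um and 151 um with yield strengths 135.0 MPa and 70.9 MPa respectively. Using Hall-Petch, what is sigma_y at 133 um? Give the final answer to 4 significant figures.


sigma_y = sigma0 + k / sqrt(d)
1/sqrt(d1) = 1/sqrt(2.5e-05) = 200;  1/sqrt(d2) = 81.3788
k = (sigma1 - sigma2) / (1/sqrt(d1) - 1/sqrt(d2)) = (135.0 - 70.9) / (200 - 81.3788) = 0.540376 MPa*m^0.5
sigma0 = sigma1 - k/sqrt(d1) = 135.0 - 0.540376*200 = 26.9248 MPa
sigma_y(d3) = 26.9248 + 0.540376 / sqrt(1.33e-04) = 73.78 MPa


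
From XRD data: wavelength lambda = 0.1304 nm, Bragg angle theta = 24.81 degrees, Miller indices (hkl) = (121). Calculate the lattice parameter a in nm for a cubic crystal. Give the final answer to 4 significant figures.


d = lambda / (2*sin(theta))
d = 0.1304 / (2*sin(24.81 deg))
d = 0.155382 nm
a = d * sqrt(h^2+k^2+l^2) = 0.155382 * sqrt(6)
a = 0.3806 nm


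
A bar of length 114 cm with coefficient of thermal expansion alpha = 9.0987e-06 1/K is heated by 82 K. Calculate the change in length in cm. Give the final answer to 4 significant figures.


dL = L0 * alpha * dT
dL = 114 * 9.0987e-06 * 82
dL = 0.08505 cm


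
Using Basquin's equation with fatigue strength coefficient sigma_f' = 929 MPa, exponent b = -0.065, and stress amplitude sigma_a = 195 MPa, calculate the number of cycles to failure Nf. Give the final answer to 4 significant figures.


sigma_a = sigma_f' * (2*Nf)^b
2*Nf = (sigma_a / sigma_f')^(1/b)
2*Nf = (195 / 929)^(1/-0.065)
2*Nf = 2.6945e+10
Nf = 1.347e+10 cycles


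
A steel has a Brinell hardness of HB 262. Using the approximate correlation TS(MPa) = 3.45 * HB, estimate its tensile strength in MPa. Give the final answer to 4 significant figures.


TS (MPa) = 3.45 * HB
TS = 3.45 * 262
TS = 903.9 MPa


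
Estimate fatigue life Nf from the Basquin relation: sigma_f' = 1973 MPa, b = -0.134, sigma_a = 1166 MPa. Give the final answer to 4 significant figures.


sigma_a = sigma_f' * (2*Nf)^b
2*Nf = (sigma_a / sigma_f')^(1/b)
2*Nf = (1166 / 1973)^(1/-0.134)
2*Nf = 50.663
Nf = 25.33 cycles


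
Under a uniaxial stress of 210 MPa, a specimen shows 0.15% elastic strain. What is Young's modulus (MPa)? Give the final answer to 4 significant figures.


E = sigma / epsilon
epsilon = 0.15% = 1.5e-03
E = 210 / 1.5e-03
E = 140000 MPa


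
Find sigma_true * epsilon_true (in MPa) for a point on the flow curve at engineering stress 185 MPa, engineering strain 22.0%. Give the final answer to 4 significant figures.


sigma_true = sigma_eng * (1 + epsilon_eng)
sigma_true = 185 * (1 + 0.22) = 225.7 MPa
epsilon_true = ln(1 + epsilon_eng)
epsilon_true = ln(1 + 0.22) = 0.198851
sigma_true * epsilon_true = 225.7 * 0.198851 = 44.88 MPa


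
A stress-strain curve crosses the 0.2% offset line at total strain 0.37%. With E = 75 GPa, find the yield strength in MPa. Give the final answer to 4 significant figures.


Offset strain = 0.002
Elastic strain at yield = total_strain - offset = 3.7e-03 - 0.002 = 1.7e-03
sigma_y = E * elastic_strain = 75000 * 1.7e-03
sigma_y = 127.5 MPa


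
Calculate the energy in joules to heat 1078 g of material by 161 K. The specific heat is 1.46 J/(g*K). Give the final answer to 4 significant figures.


Q = m * cp * dT
Q = 1078 * 1.46 * 161
Q = 253400 J


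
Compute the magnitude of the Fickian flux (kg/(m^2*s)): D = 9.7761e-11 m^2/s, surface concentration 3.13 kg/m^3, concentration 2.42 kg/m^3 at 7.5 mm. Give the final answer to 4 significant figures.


J = -D * (dC/dx) = D * (C1 - C2) / dx
J = 9.7761e-11 * (3.13 - 2.42) / 7.5e-03
J = 9.255e-09 kg/(m^2*s)


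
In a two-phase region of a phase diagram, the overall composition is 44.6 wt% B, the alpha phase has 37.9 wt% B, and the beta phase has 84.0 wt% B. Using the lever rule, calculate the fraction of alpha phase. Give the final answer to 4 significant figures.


f_alpha = (C_beta - C0) / (C_beta - C_alpha)
f_alpha = (84.0 - 44.6) / (84.0 - 37.9)
f_alpha = 0.8547
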